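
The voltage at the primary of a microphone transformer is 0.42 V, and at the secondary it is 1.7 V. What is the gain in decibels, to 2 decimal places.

12.14 dB

For a voltage ratio, dB = 20·log₁₀(V₂/V₁).
20·log₁₀(1.7/0.42) = 20·log₁₀(4.048) = 12.14 dB.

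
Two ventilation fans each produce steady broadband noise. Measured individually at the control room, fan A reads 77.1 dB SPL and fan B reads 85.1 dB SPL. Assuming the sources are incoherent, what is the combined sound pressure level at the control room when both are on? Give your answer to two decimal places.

Incoherent sources sum as intensities:
L_total = 10·log₁₀(10^(77.1/10) + 10^(85.1/10)) = 10·log₁₀(374900000) = 85.74 dB SPL.

85.74 dB SPL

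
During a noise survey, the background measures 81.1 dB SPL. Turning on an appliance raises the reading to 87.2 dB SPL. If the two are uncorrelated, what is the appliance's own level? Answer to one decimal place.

86.0 dB SPL

Background correction is a power subtraction:
L_src = 10·log₁₀(10^(87.2/10) − 10^(81.1/10)) = 10·log₁₀(396000000) = 86.0 dB SPL.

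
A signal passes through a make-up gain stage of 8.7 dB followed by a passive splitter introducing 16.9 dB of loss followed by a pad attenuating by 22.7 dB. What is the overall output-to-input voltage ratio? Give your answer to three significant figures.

0.0285

Net gain = 8.7 + (−16.9) + (−22.7) = -30.9 dB.
Voltage ratio = 10^(-30.9/20) = 0.0285.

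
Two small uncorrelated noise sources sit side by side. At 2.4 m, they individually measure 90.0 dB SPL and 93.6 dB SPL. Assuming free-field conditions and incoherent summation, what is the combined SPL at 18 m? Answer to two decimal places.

Combined at 2.4 m: 10·log₁₀(10^(90.0/10)+10^(93.6/10)) = 95.173 dB SPL.
Then apply −20·log₁₀(18/2.4) = -17.501 dB → 77.67 dB SPL.

77.67 dB SPL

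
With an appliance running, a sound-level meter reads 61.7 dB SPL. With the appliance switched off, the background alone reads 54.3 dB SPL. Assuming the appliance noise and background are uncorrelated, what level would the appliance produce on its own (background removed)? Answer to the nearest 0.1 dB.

60.8 dB SPL

Subtract intensities: L_src = 10·log₁₀(10^(L_total/10) − 10^(L_bg/10)).
L_src = 10·log₁₀(10^(61.7/10) − 10^(54.3/10)) = 10·log₁₀(1210000) = 60.8 dB SPL.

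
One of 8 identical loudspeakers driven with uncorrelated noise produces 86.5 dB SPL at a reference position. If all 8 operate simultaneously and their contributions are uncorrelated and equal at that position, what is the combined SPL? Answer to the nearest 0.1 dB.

95.5 dB SPL

8 equal incoherent sources raise the level by 10·log₁₀(8) = 9.03 dB.
L_total = 86.5 + 9.03 = 95.5 dB SPL.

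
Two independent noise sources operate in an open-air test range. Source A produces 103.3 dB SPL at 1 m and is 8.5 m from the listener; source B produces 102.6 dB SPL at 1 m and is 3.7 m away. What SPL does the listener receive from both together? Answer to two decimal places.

92.11 dB SPL

At the listener: L_A = 103.3 − 20·log₁₀(8.5) = 84.712 dB; L_B = 102.6 − 20·log₁₀(3.7) = 91.236 dB.
Combined: 10·log₁₀(10^(84.712/10)+10^(91.236/10)) = 92.11 dB SPL.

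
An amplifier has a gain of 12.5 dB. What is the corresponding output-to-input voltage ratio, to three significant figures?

4.22

Voltage ratio = 10^(dB/20).
10^(12.5/20) = 10^(0.6250) = 4.22.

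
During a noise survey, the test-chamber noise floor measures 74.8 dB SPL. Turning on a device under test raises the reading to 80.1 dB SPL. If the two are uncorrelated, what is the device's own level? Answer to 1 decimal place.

Subtract intensities: L_src = 10·log₁₀(10^(L_total/10) − 10^(L_bg/10)).
L_src = 10·log₁₀(10^(80.1/10) − 10^(74.8/10)) = 10·log₁₀(72130000) = 78.6 dB SPL.

78.6 dB SPL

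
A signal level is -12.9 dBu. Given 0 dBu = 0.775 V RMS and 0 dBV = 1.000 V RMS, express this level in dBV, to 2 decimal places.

-15.11 dBV

The offset between the scales is 20·log₁₀(0.775/1.000) = −2.214 dB.
So dBV = -12.9 − 2.214 = -15.11 dBV.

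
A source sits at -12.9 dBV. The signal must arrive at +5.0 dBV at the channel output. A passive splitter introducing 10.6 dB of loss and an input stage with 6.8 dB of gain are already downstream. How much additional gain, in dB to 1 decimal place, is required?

21.7 dB

The required make-up gain is the shortfall in the dB sum.
G = +5.0 − (-12.9) + 10.6 − 6.8 = 21.7 dB.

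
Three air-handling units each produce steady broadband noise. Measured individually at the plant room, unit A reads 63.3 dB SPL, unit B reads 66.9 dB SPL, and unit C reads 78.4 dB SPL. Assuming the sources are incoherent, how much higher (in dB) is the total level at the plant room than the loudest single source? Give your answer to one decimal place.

0.4 dB

Incoherent sources sum as intensities:
L_total = 10·log₁₀(10^(63.3/10) + 10^(66.9/10) + 10^(78.4/10)) = 78.82 dB SPL.
Excess over the loudest (78.4 dB): 78.82 − 78.4 = 0.4 dB.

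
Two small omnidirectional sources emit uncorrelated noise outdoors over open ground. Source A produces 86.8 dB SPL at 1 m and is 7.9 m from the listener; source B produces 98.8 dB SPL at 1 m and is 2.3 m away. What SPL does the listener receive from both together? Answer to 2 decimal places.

At the listener: L_A = 86.8 − 20·log₁₀(7.9) = 68.847 dB; L_B = 98.8 − 20·log₁₀(2.3) = 91.565 dB.
Combined: 10·log₁₀(10^(68.847/10)+10^(91.565/10)) = 91.59 dB SPL.

91.59 dB SPL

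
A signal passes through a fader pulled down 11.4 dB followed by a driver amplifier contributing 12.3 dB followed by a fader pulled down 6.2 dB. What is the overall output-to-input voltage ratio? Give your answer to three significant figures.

Net gain = (−11.4) + 12.3 + (−6.2) = -5.3 dB.
Voltage ratio = 10^(-5.3/20) = 0.543.

0.543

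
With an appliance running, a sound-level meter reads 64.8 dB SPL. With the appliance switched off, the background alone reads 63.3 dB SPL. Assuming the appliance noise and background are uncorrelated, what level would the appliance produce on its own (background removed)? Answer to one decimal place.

Subtract intensities: L_src = 10·log₁₀(10^(L_total/10) − 10^(L_bg/10)).
L_src = 10·log₁₀(10^(64.8/10) − 10^(63.3/10)) = 10·log₁₀(882000) = 59.5 dB SPL.

59.5 dB SPL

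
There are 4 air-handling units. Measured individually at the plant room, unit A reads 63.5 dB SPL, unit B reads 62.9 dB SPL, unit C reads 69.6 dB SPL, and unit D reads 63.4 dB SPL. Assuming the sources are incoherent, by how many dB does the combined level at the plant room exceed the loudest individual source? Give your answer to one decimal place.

Incoherent sources sum as intensities:
L_total = 10·log₁₀(10^(63.5/10) + 10^(62.9/10) + 10^(69.6/10) + 10^(63.4/10)) = 71.90 dB SPL.
Excess over the loudest (69.6 dB): 71.90 − 69.6 = 2.3 dB.

2.3 dB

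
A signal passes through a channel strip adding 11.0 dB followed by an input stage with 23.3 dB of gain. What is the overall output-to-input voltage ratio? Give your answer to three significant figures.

Net gain = 11.0 + 23.3 = 34.3 dB.
Voltage ratio = 10^(34.3/20) = 51.9.

51.9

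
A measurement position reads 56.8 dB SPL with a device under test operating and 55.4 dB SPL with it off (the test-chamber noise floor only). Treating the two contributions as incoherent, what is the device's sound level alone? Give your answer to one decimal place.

Subtract intensities: L_src = 10·log₁₀(10^(L_total/10) − 10^(L_bg/10)).
L_src = 10·log₁₀(10^(56.8/10) − 10^(55.4/10)) = 10·log₁₀(131900) = 51.2 dB SPL.

51.2 dB SPL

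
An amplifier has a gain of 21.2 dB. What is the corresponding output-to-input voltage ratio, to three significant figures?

Voltage ratio = 10^(dB/20).
10^(21.2/20) = 10^(1.060) = 11.5.

11.5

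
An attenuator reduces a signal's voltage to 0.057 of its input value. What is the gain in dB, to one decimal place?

-24.9 dB

For a voltage ratio, dB = 20·log₁₀(V₂/V₁).
20·log₁₀(0.057) = -24.9 dB.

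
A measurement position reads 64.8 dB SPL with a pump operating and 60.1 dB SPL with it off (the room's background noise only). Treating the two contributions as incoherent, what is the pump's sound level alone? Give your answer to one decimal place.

Subtract intensities: L_src = 10·log₁₀(10^(L_total/10) − 10^(L_bg/10)).
L_src = 10·log₁₀(10^(64.8/10) − 10^(60.1/10)) = 10·log₁₀(1997000) = 63.0 dB SPL.

63.0 dB SPL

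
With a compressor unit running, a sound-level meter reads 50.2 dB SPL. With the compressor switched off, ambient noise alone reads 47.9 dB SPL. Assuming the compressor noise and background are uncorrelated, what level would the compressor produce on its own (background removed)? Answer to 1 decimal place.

46.3 dB SPL

Subtract intensities: L_src = 10·log₁₀(10^(L_total/10) − 10^(L_bg/10)).
L_src = 10·log₁₀(10^(50.2/10) − 10^(47.9/10)) = 10·log₁₀(43050) = 46.3 dB SPL.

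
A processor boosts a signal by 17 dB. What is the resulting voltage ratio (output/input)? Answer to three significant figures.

Voltage ratio = 10^(dB/20).
10^(17/20) = 10^(0.8500) = 7.08.

7.08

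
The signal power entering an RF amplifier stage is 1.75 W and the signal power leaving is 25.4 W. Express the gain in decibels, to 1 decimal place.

11.6 dB

Power is a power quantity, so gain = 10·log₁₀(P_out/P_in).
10·log₁₀(25.4/1.75) = 10·log₁₀(14.51) = 11.6 dB.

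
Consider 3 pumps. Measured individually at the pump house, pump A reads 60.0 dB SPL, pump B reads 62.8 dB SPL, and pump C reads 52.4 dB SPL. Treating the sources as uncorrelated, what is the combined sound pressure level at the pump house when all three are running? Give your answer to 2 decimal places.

64.88 dB SPL

Uncorrelated sources add in intensity (power), not in dB.
L_total = 10·log₁₀(10^(60.0/10) + 10^(62.8/10) + 10^(52.4/10)) = 10·log₁₀(3079000) = 64.88 dB SPL.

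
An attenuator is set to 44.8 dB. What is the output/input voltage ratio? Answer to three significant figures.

0.00575

Voltage ratio = 10^(dB/20).
10^(-44.8/20) = 10^(-2.240) = 0.00575.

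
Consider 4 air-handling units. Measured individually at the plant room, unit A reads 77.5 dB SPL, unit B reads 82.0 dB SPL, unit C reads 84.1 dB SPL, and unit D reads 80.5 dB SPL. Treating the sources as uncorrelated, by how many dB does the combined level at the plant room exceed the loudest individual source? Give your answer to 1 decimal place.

3.6 dB

Uncorrelated sources add in intensity (power), not in dB.
L_total = 10·log₁₀(10^(77.5/10) + 10^(82.0/10) + 10^(84.1/10) + 10^(80.5/10)) = 87.66 dB SPL.
Excess over the loudest (84.1 dB): 87.66 − 84.1 = 3.6 dB.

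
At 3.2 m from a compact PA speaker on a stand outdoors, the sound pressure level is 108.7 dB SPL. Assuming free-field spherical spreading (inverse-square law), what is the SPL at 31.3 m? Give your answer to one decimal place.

Free-field point source: level drops by 20·log₁₀ of the distance ratio.
ΔL = −20·log₁₀(31.3/3.2) = -19.81 dB, so L₂ = 108.7 + (-19.81) = 88.9 dB SPL.

88.9 dB SPL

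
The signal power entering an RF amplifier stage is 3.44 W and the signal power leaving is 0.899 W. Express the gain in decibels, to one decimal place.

Power ratio → dB uses the 10·log₁₀ form:
10·log₁₀(0.899/3.44) = 10·log₁₀(0.2613) = -5.8 dB.

-5.8 dB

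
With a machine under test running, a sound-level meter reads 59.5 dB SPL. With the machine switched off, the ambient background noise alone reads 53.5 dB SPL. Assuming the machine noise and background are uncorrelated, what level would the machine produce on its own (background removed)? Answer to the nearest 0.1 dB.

58.2 dB SPL

Remove the background by subtracting linear intensities:
L_src = 10·log₁₀(10^(59.5/10) − 10^(53.5/10)) = 10·log₁₀(667400) = 58.2 dB SPL.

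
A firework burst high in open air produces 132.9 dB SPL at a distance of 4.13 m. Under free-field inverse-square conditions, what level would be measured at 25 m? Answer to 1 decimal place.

For a point source in a free field, ΔL = −20·log₁₀(d₂/d₁).
ΔL = −20·log₁₀(25/4.13) = -15.64 dB, so L₂ = 132.9 + (-15.64) = 117.3 dB SPL.

117.3 dB SPL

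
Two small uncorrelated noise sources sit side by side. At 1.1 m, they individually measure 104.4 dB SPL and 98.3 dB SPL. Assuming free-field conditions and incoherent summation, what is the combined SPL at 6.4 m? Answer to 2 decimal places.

90.06 dB SPL

Combined at 1.1 m: 10·log₁₀(10^(104.4/10)+10^(98.3/10)) = 105.353 dB SPL.
Then apply −20·log₁₀(6.4/1.1) = -15.296 dB → 90.06 dB SPL.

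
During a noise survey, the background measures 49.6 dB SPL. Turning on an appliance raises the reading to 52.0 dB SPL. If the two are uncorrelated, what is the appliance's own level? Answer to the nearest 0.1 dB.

48.3 dB SPL

Subtract intensities: L_src = 10·log₁₀(10^(L_total/10) − 10^(L_bg/10)).
L_src = 10·log₁₀(10^(52.0/10) − 10^(49.6/10)) = 10·log₁₀(67290) = 48.3 dB SPL.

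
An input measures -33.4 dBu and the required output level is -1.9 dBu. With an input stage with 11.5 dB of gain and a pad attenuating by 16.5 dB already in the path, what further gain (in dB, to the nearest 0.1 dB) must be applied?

The required make-up gain is the shortfall in the dB sum.
G = -1.9 − (-33.4) − 11.5 + 16.5 = 36.5 dB.

36.5 dB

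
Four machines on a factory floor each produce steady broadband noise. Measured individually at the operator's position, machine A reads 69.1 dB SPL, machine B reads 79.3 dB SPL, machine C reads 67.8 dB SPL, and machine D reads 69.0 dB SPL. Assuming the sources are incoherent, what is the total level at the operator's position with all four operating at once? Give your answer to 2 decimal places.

80.30 dB SPL

Incoherent sources sum as intensities:
L_total = 10·log₁₀(10^(69.1/10) + 10^(79.3/10) + 10^(67.8/10) + 10^(69.0/10)) = 10·log₁₀(107200000) = 80.30 dB SPL.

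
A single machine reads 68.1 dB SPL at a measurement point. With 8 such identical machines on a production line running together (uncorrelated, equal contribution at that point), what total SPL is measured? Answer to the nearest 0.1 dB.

8 equal incoherent sources raise the level by 10·log₁₀(8) = 9.03 dB.
L_total = 68.1 + 9.03 = 77.1 dB SPL.

77.1 dB SPL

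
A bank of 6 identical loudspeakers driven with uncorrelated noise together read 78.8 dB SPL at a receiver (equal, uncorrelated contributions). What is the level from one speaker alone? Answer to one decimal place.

71.0 dB SPL

6 equal incoherent sources add 10·log₁₀(6) = 7.78 dB over one source.
L_one = 78.8 − 7.78 = 71.0 dB SPL.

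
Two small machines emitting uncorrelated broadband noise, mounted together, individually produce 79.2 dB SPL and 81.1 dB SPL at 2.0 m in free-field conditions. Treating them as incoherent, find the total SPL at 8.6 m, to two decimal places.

70.59 dB SPL

Combined at 2.0 m: 10·log₁₀(10^(79.2/10)+10^(81.1/10)) = 83.263 dB SPL.
Then apply −20·log₁₀(8.6/2.0) = -12.669 dB → 70.59 dB SPL.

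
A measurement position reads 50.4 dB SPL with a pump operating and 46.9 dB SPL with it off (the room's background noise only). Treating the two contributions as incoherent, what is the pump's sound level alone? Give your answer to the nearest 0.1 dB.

Background correction is a power subtraction:
L_src = 10·log₁₀(10^(50.4/10) − 10^(46.9/10)) = 10·log₁₀(60670) = 47.8 dB SPL.

47.8 dB SPL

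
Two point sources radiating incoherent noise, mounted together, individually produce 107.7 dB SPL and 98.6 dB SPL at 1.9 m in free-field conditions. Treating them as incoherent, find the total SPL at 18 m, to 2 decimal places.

88.67 dB SPL

Combined at 1.9 m: 10·log₁₀(10^(107.7/10)+10^(98.6/10)) = 108.204 dB SPL.
Then apply −20·log₁₀(18/1.9) = -19.530 dB → 88.67 dB SPL.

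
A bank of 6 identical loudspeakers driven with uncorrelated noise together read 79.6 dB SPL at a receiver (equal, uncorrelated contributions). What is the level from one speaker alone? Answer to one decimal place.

6 equal incoherent sources add 10·log₁₀(6) = 7.78 dB over one source.
L_one = 79.6 − 7.78 = 71.8 dB SPL.

71.8 dB SPL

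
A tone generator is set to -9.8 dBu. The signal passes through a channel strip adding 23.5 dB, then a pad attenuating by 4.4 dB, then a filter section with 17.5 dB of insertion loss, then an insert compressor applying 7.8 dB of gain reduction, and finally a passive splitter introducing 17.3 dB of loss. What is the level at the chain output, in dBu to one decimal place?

-33.3 dBu

Gain stages sum in dB:
-9.8 + 23.5 − 4.4 − 17.5 − 7.8 − 17.3 = -33.3 dBu.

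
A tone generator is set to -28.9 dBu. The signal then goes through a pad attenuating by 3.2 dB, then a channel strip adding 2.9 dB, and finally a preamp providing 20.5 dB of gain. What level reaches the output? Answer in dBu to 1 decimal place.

In dB, series stages simply add:
-28.9 − 3.2 + 2.9 + 20.5 = -8.7 dBu.

-8.7 dBu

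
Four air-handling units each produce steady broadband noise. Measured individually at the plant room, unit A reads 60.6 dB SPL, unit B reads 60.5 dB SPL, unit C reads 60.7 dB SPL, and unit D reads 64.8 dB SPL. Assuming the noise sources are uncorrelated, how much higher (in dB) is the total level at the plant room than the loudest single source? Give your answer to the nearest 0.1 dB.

Uncorrelated sources add in intensity (power), not in dB.
L_total = 10·log₁₀(10^(60.6/10) + 10^(60.5/10) + 10^(60.7/10) + 10^(64.8/10)) = 68.11 dB SPL.
Excess over the loudest (64.8 dB): 68.11 − 64.8 = 3.3 dB.

3.3 dB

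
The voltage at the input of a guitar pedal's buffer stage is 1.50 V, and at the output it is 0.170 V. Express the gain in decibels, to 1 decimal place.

-18.9 dB

Voltage is an amplitude quantity, so gain = 20·log₁₀(V_out/V_in).
20·log₁₀(0.170/1.50) = 20·log₁₀(0.1133) = -18.9 dB.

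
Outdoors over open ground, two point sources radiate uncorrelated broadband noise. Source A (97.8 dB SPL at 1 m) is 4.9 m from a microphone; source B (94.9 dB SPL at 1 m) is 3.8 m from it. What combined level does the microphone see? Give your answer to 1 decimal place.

86.7 dB SPL

At the listener: L_A = 97.8 − 20·log₁₀(4.9) = 84.00 dB; L_B = 94.9 − 20·log₁₀(3.8) = 83.30 dB.
Combined: 10·log₁₀(10^(84.00/10)+10^(83.30/10)) = 86.7 dB SPL.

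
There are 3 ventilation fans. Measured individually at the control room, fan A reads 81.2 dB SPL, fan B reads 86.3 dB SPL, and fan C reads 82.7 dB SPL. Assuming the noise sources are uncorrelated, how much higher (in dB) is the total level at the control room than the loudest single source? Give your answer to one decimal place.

Add the sources as powers (linear), then convert back to dB:
L_total = 10·log₁₀(10^(81.2/10) + 10^(86.3/10) + 10^(82.7/10)) = 88.72 dB SPL.
Excess over the loudest (86.3 dB): 88.72 − 86.3 = 2.4 dB.

2.4 dB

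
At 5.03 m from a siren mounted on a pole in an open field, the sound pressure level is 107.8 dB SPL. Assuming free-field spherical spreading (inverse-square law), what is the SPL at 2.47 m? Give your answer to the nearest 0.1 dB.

For a point source in a free field, ΔL = −20·log₁₀(d₂/d₁).
ΔL = −20·log₁₀(2.47/5.03) = 6.18 dB, so L₂ = 107.8 + (6.18) = 114.0 dB SPL.

114.0 dB SPL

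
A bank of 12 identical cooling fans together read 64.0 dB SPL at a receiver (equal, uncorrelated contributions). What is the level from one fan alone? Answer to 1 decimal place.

12 equal incoherent sources add 10·log₁₀(12) = 10.79 dB over one source.
L_one = 64.0 − 10.79 = 53.2 dB SPL.

53.2 dB SPL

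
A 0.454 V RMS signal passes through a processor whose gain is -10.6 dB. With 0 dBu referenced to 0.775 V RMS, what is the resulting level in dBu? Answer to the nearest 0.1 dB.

Input level: 20·log₁₀(0.454/0.775) = -4.64 dBu.
Output: -4.64 − 10.6 = -15.2 dBu.

-15.2 dBu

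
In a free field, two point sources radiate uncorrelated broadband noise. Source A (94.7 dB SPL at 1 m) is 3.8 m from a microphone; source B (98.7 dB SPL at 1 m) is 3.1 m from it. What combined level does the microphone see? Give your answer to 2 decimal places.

89.89 dB SPL

At the listener: L_A = 94.7 − 20·log₁₀(3.8) = 83.104 dB; L_B = 98.7 − 20·log₁₀(3.1) = 88.873 dB.
Combined: 10·log₁₀(10^(83.104/10)+10^(88.873/10)) = 89.89 dB SPL.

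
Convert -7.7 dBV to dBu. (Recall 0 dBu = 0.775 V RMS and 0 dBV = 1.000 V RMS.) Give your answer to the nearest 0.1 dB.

-5.5 dBu

The offset between the scales is 20·log₁₀(0.775/1.000) = −2.214 dB.
So dBu = -7.7 + 2.214 = -5.5 dBu.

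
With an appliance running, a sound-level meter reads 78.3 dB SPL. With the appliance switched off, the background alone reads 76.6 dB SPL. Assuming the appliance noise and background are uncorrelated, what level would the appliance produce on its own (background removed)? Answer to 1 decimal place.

Subtract intensities: L_src = 10·log₁₀(10^(L_total/10) − 10^(L_bg/10)).
L_src = 10·log₁₀(10^(78.3/10) − 10^(76.6/10)) = 10·log₁₀(21900000) = 73.4 dB SPL.

73.4 dB SPL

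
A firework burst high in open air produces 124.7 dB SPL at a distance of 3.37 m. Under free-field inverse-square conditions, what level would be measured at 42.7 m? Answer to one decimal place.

102.6 dB SPL

Free-field point source: level drops by 20·log₁₀ of the distance ratio.
ΔL = −20·log₁₀(42.7/3.37) = -22.06 dB, so L₂ = 124.7 + (-22.06) = 102.6 dB SPL.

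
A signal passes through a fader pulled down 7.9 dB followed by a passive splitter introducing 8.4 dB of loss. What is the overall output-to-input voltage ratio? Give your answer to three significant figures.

Net gain = (−7.9) + (−8.4) = -16.3 dB.
Voltage ratio = 10^(-16.3/20) = 0.153.

0.153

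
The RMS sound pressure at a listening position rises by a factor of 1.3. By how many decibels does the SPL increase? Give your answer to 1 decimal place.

Sound pressure is an amplitude quantity: ΔL = 20·log₁₀(p₂/p₁).
20·log₁₀(1.3) = 2.3 dB.

2.3 dB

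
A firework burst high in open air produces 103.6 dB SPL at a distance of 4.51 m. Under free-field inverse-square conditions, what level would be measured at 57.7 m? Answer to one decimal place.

81.5 dB SPL

Free-field point source: level drops by 20·log₁₀ of the distance ratio.
ΔL = −20·log₁₀(57.7/4.51) = -22.14 dB, so L₂ = 103.6 + (-22.14) = 81.5 dB SPL.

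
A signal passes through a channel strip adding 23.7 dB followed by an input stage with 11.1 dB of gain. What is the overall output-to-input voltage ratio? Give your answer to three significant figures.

Net gain = 23.7 + 11.1 = 34.8 dB.
Voltage ratio = 10^(34.8/20) = 55.0.

55.0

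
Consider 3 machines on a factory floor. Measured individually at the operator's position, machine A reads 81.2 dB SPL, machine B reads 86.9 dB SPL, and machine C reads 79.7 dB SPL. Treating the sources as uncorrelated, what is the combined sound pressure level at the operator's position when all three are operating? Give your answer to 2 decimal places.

88.54 dB SPL

Add the sources as powers (linear), then convert back to dB:
L_total = 10·log₁₀(10^(81.2/10) + 10^(86.9/10) + 10^(79.7/10)) = 10·log₁₀(714900000) = 88.54 dB SPL.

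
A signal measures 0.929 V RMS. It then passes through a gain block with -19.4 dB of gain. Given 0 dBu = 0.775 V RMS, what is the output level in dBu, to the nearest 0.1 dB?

Input level: 20·log₁₀(0.929/0.775) = 1.57 dBu.
Output: 1.57 − 19.4 = -17.8 dBu.

-17.8 dBu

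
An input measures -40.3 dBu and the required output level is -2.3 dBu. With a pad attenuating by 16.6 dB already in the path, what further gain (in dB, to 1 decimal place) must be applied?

54.6 dB

The required make-up gain is the shortfall in the dB sum.
G = -2.3 − (-40.3) + 16.6 = 54.6 dB.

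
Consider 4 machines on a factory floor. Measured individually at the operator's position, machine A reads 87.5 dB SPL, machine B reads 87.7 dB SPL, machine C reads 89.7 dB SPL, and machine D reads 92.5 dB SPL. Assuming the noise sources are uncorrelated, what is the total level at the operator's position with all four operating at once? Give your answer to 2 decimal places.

Uncorrelated sources add in intensity (power), not in dB.
L_total = 10·log₁₀(10^(87.5/10) + 10^(87.7/10) + 10^(89.7/10) + 10^(92.5/10)) = 10·log₁₀(3863000000) = 95.87 dB SPL.

95.87 dB SPL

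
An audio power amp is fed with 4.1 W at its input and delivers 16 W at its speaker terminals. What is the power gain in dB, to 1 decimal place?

For a power ratio, dB = 10·log₁₀(P₂/P₁).
10·log₁₀(16/4.1) = 10·log₁₀(3.902) = 5.9 dB.

5.9 dB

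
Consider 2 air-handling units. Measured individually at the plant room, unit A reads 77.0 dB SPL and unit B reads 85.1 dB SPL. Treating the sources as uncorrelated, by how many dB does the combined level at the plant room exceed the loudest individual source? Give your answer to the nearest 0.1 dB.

0.6 dB

Uncorrelated sources add in intensity (power), not in dB.
L_total = 10·log₁₀(10^(77.0/10) + 10^(85.1/10)) = 85.73 dB SPL.
Excess over the loudest (85.1 dB): 85.73 − 85.1 = 0.6 dB.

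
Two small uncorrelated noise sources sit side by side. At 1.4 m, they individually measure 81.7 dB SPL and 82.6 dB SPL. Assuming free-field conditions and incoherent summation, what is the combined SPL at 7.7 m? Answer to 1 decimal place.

Combined at 1.4 m: 10·log₁₀(10^(81.7/10)+10^(82.6/10)) = 85.18 dB SPL.
Then apply −20·log₁₀(7.7/1.4) = -14.81 dB → 70.4 dB SPL.

70.4 dB SPL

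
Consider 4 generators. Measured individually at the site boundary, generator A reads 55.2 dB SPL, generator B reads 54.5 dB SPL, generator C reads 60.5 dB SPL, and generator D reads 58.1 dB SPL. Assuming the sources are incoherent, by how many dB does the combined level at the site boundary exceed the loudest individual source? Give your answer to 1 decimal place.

Incoherent sources sum as intensities:
L_total = 10·log₁₀(10^(55.2/10) + 10^(54.5/10) + 10^(60.5/10) + 10^(58.1/10)) = 63.77 dB SPL.
Excess over the loudest (60.5 dB): 63.77 − 60.5 = 3.3 dB.

3.3 dB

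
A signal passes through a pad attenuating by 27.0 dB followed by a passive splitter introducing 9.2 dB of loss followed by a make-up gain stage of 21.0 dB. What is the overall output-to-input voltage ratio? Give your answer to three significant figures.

0.174

Net gain = (−27.0) + (−9.2) + 21.0 = -15.2 dB.
Voltage ratio = 10^(-15.2/20) = 0.174.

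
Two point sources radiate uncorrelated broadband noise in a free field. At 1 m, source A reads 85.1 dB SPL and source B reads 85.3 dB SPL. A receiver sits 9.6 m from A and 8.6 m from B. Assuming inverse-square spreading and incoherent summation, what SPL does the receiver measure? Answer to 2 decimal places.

69.08 dB SPL

At the listener: L_A = 85.1 − 20·log₁₀(9.6) = 65.455 dB; L_B = 85.3 − 20·log₁₀(8.6) = 66.610 dB.
Combined: 10·log₁₀(10^(65.455/10)+10^(66.610/10)) = 69.08 dB SPL.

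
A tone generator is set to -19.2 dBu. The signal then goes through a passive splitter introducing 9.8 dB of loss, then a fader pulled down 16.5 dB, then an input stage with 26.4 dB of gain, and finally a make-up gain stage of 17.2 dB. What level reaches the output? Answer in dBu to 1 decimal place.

-1.9 dBu

Cascaded gains and losses add directly in dB.
-19.2 − 9.8 − 16.5 + 26.4 + 17.2 = -1.9 dBu.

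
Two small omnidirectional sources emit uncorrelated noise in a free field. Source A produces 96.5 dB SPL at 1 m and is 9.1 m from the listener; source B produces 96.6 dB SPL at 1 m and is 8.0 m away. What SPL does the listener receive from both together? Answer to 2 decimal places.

At the listener: L_A = 96.5 − 20·log₁₀(9.1) = 77.319 dB; L_B = 96.6 − 20·log₁₀(8.0) = 78.538 dB.
Combined: 10·log₁₀(10^(77.319/10)+10^(78.538/10)) = 80.98 dB SPL.

80.98 dB SPL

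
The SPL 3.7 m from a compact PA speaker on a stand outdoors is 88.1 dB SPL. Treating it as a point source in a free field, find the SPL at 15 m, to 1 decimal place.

Free-field point source: level drops by 20·log₁₀ of the distance ratio.
ΔL = −20·log₁₀(15/3.7) = -12.16 dB, so L₂ = 88.1 + (-12.16) = 75.9 dB SPL.

75.9 dB SPL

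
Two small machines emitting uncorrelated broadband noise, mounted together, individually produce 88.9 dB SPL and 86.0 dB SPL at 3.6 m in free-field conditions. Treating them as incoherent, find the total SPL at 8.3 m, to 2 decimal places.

83.44 dB SPL

Combined at 3.6 m: 10·log₁₀(10^(88.9/10)+10^(86.0/10)) = 90.698 dB SPL.
Then apply −20·log₁₀(8.3/3.6) = -7.256 dB → 83.44 dB SPL.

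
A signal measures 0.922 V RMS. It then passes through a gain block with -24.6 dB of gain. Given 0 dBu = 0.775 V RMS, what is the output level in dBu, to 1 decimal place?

Input level: 20·log₁₀(0.922/0.775) = 1.51 dBu.
Output: 1.51 − 24.6 = -23.1 dBu.

-23.1 dBu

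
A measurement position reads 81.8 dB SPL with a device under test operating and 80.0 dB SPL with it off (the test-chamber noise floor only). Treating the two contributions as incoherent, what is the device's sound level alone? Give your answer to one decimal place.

Remove the background by subtracting linear intensities:
L_src = 10·log₁₀(10^(81.8/10) − 10^(80.0/10)) = 10·log₁₀(51360000) = 77.1 dB SPL.

77.1 dB SPL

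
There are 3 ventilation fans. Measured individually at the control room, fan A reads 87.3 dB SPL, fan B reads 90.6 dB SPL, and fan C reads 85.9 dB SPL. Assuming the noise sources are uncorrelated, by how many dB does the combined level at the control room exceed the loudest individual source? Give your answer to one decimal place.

Uncorrelated sources add in intensity (power), not in dB.
L_total = 10·log₁₀(10^(87.3/10) + 10^(90.6/10) + 10^(85.9/10)) = 93.17 dB SPL.
Excess over the loudest (90.6 dB): 93.17 − 90.6 = 2.6 dB.

2.6 dB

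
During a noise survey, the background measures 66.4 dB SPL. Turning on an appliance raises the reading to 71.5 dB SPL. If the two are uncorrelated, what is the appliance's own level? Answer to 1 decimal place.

69.9 dB SPL

Remove the background by subtracting linear intensities:
L_src = 10·log₁₀(10^(71.5/10) − 10^(66.4/10)) = 10·log₁₀(9760000) = 69.9 dB SPL.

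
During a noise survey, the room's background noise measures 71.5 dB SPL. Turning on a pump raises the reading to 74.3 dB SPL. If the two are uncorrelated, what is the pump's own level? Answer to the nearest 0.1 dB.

Subtract intensities: L_src = 10·log₁₀(10^(L_total/10) − 10^(L_bg/10)).
L_src = 10·log₁₀(10^(74.3/10) − 10^(71.5/10)) = 10·log₁₀(12790000) = 71.1 dB SPL.

71.1 dB SPL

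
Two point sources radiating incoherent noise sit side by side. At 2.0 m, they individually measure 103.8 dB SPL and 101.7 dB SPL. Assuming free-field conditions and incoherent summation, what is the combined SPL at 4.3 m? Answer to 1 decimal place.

99.2 dB SPL

Combined at 2.0 m: 10·log₁₀(10^(103.8/10)+10^(101.7/10)) = 105.89 dB SPL.
Then apply −20·log₁₀(4.3/2.0) = -6.65 dB → 99.2 dB SPL.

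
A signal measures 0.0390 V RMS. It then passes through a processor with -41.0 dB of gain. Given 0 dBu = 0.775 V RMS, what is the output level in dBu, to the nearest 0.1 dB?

Input level: 20·log₁₀(0.0390/0.775) = -25.96 dBu.
Output: -25.96 − 41.0 = -67.0 dBu.

-67.0 dBu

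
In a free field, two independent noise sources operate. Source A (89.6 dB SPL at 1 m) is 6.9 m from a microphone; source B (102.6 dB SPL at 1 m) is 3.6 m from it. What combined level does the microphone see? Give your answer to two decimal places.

At the listener: L_A = 89.6 − 20·log₁₀(6.9) = 72.823 dB; L_B = 102.6 − 20·log₁₀(3.6) = 91.474 dB.
Combined: 10·log₁₀(10^(72.823/10)+10^(91.474/10)) = 91.53 dB SPL.

91.53 dB SPL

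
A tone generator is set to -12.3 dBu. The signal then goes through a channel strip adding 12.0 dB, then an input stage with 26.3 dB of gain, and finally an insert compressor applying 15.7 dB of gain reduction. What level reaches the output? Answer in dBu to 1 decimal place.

Cascaded gains and losses add directly in dB.
-12.3 + 12.0 + 26.3 − 15.7 = +10.3 dBu.

+10.3 dBu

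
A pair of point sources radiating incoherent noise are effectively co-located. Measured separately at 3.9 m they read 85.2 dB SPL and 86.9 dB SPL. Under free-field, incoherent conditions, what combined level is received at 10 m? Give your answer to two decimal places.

Combined at 3.9 m: 10·log₁₀(10^(85.2/10)+10^(86.9/10)) = 89.143 dB SPL.
Then apply −20·log₁₀(10/3.9) = -8.179 dB → 80.96 dB SPL.

80.96 dB SPL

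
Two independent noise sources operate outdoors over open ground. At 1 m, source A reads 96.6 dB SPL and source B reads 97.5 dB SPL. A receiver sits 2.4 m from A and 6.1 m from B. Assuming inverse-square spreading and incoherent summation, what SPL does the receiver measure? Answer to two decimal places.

At the listener: L_A = 96.6 − 20·log₁₀(2.4) = 88.996 dB; L_B = 97.5 − 20·log₁₀(6.1) = 81.793 dB.
Combined: 10·log₁₀(10^(88.996/10)+10^(81.793/10)) = 89.75 dB SPL.

89.75 dB SPL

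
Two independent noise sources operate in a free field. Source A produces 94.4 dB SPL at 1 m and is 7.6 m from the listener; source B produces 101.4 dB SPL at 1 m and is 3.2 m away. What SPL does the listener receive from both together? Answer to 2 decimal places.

91.45 dB SPL

At the listener: L_A = 94.4 − 20·log₁₀(7.6) = 76.784 dB; L_B = 101.4 − 20·log₁₀(3.2) = 91.297 dB.
Combined: 10·log₁₀(10^(76.784/10)+10^(91.297/10)) = 91.45 dB SPL.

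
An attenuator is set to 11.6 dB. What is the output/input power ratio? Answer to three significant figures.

0.0692

Power ratio = 10^(dB/10).
10^(-11.6/10) = 10^(-1.160) = 0.0692.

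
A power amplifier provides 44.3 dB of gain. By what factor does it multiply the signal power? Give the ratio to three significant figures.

Power ratio = 10^(dB/10).
10^(44.3/10) = 10^(4.430) = 26900.

26900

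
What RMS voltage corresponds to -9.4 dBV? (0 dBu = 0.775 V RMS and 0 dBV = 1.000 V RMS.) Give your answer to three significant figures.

0.339 V

V = 1.000 V × 10^(-9.4/20).
= 1.000 × 0.3388 = 0.339 V.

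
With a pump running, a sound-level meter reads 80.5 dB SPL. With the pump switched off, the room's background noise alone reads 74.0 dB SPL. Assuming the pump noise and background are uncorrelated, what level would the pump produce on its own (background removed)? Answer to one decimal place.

Background correction is a power subtraction:
L_src = 10·log₁₀(10^(80.5/10) − 10^(74.0/10)) = 10·log₁₀(87080000) = 79.4 dB SPL.

79.4 dB SPL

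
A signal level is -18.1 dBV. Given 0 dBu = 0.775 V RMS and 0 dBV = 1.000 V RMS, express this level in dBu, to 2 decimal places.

The offset between the scales is 20·log₁₀(0.775/1.000) = −2.214 dB.
So dBu = -18.1 + 2.214 = -15.89 dBu.

-15.89 dBu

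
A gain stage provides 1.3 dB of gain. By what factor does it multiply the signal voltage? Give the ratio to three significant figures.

Voltage ratio = 10^(dB/20).
10^(1.3/20) = 10^(0.06500) = 1.16.

1.16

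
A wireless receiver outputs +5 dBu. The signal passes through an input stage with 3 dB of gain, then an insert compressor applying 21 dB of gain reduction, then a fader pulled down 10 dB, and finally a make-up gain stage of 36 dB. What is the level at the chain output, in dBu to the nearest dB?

+13 dBu

Cascaded gains and losses add directly in dB.
+5 + 3 − 21 − 10 + 36 = +13 dBu.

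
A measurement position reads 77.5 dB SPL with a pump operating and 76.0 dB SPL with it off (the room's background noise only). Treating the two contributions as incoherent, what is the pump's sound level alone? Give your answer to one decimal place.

72.2 dB SPL

Remove the background by subtracting linear intensities:
L_src = 10·log₁₀(10^(77.5/10) − 10^(76.0/10)) = 10·log₁₀(16420000) = 72.2 dB SPL.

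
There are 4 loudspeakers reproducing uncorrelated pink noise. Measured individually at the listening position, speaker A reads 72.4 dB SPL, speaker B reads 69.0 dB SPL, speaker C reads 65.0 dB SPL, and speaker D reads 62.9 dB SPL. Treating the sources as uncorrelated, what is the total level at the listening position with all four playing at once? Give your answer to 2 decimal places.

Uncorrelated sources add in intensity (power), not in dB.
L_total = 10·log₁₀(10^(72.4/10) + 10^(69.0/10) + 10^(65.0/10) + 10^(62.9/10)) = 10·log₁₀(30430000) = 74.83 dB SPL.

74.83 dB SPL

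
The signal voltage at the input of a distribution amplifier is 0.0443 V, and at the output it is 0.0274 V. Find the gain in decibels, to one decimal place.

-4.2 dB

Voltage ratio → dB uses the 20·log₁₀ form:
20·log₁₀(0.0274/0.0443) = 20·log₁₀(0.6185) = -4.2 dB.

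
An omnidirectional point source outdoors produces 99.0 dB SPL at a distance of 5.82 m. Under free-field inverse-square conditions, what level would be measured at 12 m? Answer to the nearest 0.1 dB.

For a point source in a free field, ΔL = −20·log₁₀(d₂/d₁).
ΔL = −20·log₁₀(12/5.82) = -6.29 dB, so L₂ = 99.0 + (-6.29) = 92.7 dB SPL.

92.7 dB SPL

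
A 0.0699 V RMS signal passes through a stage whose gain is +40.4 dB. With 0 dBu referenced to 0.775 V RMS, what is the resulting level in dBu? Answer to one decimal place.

Input level: 20·log₁₀(0.0699/0.775) = -20.90 dBu.
Output: -20.90 + 40.4 = +19.5 dBu.

+19.5 dBu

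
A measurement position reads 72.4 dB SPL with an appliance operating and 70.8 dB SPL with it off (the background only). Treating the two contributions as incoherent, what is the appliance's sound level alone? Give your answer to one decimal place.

Background correction is a power subtraction:
L_src = 10·log₁₀(10^(72.4/10) − 10^(70.8/10)) = 10·log₁₀(5355000) = 67.3 dB SPL.

67.3 dB SPL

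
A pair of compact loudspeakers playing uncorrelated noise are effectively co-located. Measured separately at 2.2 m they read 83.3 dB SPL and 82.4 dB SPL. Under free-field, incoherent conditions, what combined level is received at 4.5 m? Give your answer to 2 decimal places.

Combined at 2.2 m: 10·log₁₀(10^(83.3/10)+10^(82.4/10)) = 85.884 dB SPL.
Then apply −20·log₁₀(4.5/2.2) = -6.216 dB → 79.67 dB SPL.

79.67 dB SPL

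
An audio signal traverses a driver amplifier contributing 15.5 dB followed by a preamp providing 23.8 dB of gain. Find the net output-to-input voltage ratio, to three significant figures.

Net gain = 15.5 + 23.8 = 39.3 dB.
Voltage ratio = 10^(39.3/20) = 92.3.

92.3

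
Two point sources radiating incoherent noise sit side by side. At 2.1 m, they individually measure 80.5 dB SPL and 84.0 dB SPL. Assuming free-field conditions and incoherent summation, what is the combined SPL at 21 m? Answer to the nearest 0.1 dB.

Combined at 2.1 m: 10·log₁₀(10^(80.5/10)+10^(84.0/10)) = 85.60 dB SPL.
Then apply −20·log₁₀(21/2.1) = -20.00 dB → 65.6 dB SPL.

65.6 dB SPL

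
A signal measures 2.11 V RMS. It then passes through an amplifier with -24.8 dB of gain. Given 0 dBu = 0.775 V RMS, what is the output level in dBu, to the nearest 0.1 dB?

-16.1 dBu

Input level: 20·log₁₀(2.11/0.775) = 8.70 dBu.
Output: 8.70 − 24.8 = -16.1 dBu.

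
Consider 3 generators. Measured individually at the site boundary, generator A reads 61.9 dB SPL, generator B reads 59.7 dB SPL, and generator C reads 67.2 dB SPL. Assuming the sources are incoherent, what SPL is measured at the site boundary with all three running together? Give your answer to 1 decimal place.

68.9 dB SPL

Incoherent sources sum as intensities:
L_total = 10·log₁₀(10^(61.9/10) + 10^(59.7/10) + 10^(67.2/10)) = 10·log₁₀(7730000) = 68.9 dB SPL.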